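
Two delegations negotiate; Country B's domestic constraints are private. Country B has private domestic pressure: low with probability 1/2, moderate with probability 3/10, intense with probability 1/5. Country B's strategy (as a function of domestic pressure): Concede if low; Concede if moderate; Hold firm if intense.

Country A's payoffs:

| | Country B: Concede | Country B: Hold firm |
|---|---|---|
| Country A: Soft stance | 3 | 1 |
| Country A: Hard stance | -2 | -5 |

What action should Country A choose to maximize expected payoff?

Soft stance

Compute Country A's expected payoff for each action, taking the expectation over Country B's type.
E[Soft stance] = 1/2·(3) + 3/10·(3) + 1/5·(1) = 13/5
E[Hard stance] = 1/2·(-2) + 3/10·(-2) + 1/5·(-5) = -13/5
Best response: Soft stance (13/5 is the largest).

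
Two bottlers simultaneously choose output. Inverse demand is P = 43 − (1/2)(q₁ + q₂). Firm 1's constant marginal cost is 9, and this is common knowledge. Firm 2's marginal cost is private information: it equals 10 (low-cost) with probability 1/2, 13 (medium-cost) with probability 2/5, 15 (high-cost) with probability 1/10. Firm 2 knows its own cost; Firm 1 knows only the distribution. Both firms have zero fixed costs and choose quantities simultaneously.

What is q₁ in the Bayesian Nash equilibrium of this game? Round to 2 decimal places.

24.47

Firm 2 with cost c maximizes (43 − (1/2)(q₁+q₂) − c)·q₂, giving q₂(c) = (43 − c − (1/2)q₁).
E[c₂] = 1/2·10 + 2/5·13 + 1/10·15 = 11.7
Firm 1's FOC against E[q₂] yields q₁ = (43 − 2·9 + E[c₂])/(3/2) = (43 − 18 + 11.7)/(3/2) = 24.4667.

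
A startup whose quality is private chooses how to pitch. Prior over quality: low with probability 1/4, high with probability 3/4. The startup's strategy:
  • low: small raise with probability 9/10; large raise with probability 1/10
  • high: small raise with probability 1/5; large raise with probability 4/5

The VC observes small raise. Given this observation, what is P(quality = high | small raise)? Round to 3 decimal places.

P(small raise) = (1/4)·(9/10) + (3/4)·(1/5) = 3/8
P(high | small raise) = ((3/4)·(1/5)) / (3/8) = (3/20) / (3/8) = 2/5

0.400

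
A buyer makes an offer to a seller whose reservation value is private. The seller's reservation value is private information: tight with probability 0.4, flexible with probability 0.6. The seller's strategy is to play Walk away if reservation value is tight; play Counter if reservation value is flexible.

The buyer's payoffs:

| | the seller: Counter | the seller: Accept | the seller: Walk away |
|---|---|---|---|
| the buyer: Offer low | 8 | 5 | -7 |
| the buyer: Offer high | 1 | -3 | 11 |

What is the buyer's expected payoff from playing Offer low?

Take the expectation over the seller's reservation value, weighting each type's action by its prior probability.
E[Offer low] = 0.4·(-7) + 0.6·8 = (-2.8) + 4.8 = 2

2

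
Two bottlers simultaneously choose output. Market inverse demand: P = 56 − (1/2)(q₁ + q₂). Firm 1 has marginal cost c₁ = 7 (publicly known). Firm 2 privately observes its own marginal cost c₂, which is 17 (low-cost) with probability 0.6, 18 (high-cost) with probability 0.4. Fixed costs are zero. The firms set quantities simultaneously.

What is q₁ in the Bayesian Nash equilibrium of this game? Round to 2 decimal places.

39.60

Type-c best response for Firm 2: q₂(c) = (56 − c) − q₁/2.
Firm 1 maximizes expected profit; its first-order condition is 56 − q₁ − (1/2)E[q₂] − 7 = 0.
Substituting E[q₂] and solving: E[c₂] = 17.4, so q₁ = (56 − 2·7 + 17.4)/(3/2) = 39.6.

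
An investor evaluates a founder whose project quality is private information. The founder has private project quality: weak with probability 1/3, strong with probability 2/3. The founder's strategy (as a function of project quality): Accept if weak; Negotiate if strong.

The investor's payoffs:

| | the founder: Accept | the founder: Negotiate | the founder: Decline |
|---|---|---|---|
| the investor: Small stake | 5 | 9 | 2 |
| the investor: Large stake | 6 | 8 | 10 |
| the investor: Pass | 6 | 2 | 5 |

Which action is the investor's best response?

Small stake

Compute the investor's expected payoff for each action, taking the expectation over the founder's type.
E[Small stake] = 1/3·(5) + 2/3·(9) = 23/3
E[Large stake] = 1/3·(6) + 2/3·(8) = 22/3
E[Pass] = 1/3·(6) + 2/3·(2) = 10/3
Best response: Small stake (23/3 is the largest).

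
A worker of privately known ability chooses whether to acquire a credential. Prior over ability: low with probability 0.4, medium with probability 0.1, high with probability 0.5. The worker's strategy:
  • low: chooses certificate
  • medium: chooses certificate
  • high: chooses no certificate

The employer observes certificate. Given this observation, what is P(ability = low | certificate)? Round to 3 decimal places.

0.800

P(certificate) = 0.4·1 + 0.1·1 + 0.5·0 = 0.5
P(low | certificate) = (0.4·1) / 0.5 = 0.4 / 0.5 = 0.8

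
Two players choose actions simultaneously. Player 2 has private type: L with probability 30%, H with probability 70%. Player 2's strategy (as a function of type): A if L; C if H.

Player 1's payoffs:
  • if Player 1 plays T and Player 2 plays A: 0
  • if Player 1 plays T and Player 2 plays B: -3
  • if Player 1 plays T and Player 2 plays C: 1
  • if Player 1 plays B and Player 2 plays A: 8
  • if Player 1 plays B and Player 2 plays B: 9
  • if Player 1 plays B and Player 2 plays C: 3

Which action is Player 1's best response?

B

E[T] = 0.3·(0) + 0.7·(1) = 0.7
E[B] = 0.3·(8) + 0.7·(3) = 4.5
Best response: B (4.5 is the largest).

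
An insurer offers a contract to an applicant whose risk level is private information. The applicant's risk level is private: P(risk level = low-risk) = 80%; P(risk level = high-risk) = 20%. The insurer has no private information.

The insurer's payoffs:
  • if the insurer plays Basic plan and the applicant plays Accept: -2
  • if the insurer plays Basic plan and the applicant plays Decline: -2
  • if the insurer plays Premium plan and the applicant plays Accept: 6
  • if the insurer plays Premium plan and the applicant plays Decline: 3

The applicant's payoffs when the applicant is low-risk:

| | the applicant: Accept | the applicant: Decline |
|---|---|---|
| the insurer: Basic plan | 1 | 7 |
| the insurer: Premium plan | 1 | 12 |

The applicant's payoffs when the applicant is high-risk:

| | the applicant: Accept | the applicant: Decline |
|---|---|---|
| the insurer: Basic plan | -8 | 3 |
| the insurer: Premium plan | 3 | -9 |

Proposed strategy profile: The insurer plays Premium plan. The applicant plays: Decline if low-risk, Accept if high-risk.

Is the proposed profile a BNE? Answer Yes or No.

A profile is a BNE iff every type of every player is best-responding given beliefs about the other side.
The insurer plays Premium plan: E[Premium plan] = 0.8·(3) + 0.2·(6) = 3.6; E[Basic plan] = -2. Best-responding. ✓
The applicant (risk level low-risk), facing Premium plan: Accept gives 1, Decline gives 12. Proposed Decline is best. ✓
The applicant (risk level high-risk), facing Premium plan: Accept gives 3, Decline gives -9. Proposed Accept is best. ✓

Yes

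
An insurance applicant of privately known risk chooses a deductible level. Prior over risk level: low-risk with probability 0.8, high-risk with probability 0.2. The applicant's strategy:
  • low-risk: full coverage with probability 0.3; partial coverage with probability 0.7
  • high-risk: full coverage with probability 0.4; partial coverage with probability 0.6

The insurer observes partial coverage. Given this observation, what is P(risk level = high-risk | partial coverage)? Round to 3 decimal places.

0.176

P(partial coverage) = 0.8·0.7 + 0.2·0.6 = 0.68
P(high-risk | partial coverage) = (0.2·0.6) / 0.68 = 0.12 / 0.68 = 0.176471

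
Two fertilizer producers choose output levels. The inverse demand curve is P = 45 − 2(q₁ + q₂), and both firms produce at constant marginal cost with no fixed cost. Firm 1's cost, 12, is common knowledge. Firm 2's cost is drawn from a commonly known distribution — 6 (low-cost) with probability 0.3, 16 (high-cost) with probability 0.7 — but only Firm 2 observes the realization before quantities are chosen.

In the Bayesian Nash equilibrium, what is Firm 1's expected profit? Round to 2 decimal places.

Each type of Firm 2 best-responds to q₁; Firm 1 best-responds to the expected q₂ over Firm 2's types.
Firm 2 with cost c maximizes (45 − 2(q₁+q₂) − c)·q₂, giving q₂(c) = (45 − c − 2q₁)/4.
E[c₂] = 0.3·6 + 0.7·16 = 13
Firm 1's FOC against E[q₂] yields q₁ = (45 − 2·12 + E[c₂])/6 = (45 − 24 + 13)/6 = 5.66667.
E[P] = 45 − 2·(q₁ + E[q₂]) = 23.3333; Firm 1's expected profit = (E[P] − 12)·q₁ = (23.3333 − 12)·5.66667 = 64.2222.

64.22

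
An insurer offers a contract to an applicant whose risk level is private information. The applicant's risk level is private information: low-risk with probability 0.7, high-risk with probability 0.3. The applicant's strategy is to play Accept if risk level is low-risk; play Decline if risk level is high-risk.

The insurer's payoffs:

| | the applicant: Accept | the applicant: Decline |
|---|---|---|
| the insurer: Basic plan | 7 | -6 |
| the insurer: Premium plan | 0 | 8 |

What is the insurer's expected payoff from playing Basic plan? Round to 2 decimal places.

3.10

Take the expectation over the applicant's risk level, weighting each type's action by its prior probability.
E[Basic plan] = 0.7·7 + 0.3·(-6) = 4.9 + (-1.8) = 3.1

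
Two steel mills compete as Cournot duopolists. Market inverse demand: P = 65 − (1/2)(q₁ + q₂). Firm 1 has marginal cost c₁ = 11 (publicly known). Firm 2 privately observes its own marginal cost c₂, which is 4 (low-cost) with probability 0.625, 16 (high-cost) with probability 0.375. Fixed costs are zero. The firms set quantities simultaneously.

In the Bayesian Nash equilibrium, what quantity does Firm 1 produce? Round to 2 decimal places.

Type-c best response for Firm 2: q₂(c) = (65 − c) − q₁/2.
Firm 1 maximizes expected profit; its first-order condition is 65 − q₁ − (1/2)E[q₂] − 11 = 0.
Substituting E[q₂] and solving: E[c₂] = 8.5, so q₁ = (65 − 2·11 + 8.5)/(3/2) = 34.3333.

34.33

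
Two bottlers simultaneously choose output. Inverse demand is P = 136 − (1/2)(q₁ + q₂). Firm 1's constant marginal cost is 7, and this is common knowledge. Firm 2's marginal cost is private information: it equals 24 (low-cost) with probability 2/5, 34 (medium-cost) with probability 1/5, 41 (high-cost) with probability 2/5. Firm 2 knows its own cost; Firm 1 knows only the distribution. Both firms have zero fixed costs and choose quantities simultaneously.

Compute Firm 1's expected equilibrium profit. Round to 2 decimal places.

Type-c best response for Firm 2: q₂(c) = (136 − c) − q₁/2.
Firm 1 maximizes expected profit; its first-order condition is 136 − q₁ − (1/2)E[q₂] − 7 = 0.
Substituting E[q₂] and solving: E[c₂] = 32.8, so q₁ = (136 − 2·7 + 32.8)/(3/2) = 103.2.
E[P] = 136 − (1/2)·(q₁ + E[q₂]) = 58.6; Firm 1's expected profit = (E[P] − 7)·q₁ = (58.6 − 7)·103.2 = 5325.12.

5325.12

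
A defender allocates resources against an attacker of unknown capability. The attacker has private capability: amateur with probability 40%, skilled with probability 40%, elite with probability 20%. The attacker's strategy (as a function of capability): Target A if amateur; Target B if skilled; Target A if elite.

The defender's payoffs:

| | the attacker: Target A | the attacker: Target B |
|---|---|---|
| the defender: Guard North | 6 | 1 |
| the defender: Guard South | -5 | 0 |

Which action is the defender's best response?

E[Guard North] = 0.4·(6) + 0.4·(1) + 0.2·(6) = 4
E[Guard South] = 0.4·(-5) + 0.4·(0) + 0.2·(-5) = -3
Best response: Guard North (4 is the largest).

Guard North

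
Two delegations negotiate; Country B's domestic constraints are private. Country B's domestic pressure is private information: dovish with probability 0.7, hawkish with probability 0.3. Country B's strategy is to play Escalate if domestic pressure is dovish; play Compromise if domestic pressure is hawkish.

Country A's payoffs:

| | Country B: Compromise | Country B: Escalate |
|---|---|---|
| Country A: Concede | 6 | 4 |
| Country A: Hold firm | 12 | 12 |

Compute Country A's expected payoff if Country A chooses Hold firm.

E[Hold firm] = 0.7·12 + 0.3·12 = 8.4 + 3.6 = 12

12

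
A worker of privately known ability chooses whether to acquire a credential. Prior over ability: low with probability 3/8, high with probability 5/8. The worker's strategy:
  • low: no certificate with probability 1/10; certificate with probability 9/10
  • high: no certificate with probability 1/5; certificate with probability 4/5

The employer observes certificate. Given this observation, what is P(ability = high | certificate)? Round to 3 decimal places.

0.597

Apply Bayes' rule using the sender's strategy as the likelihood.
P(certificate) = (3/8)·(9/10) + (5/8)·(4/5) = 67/80
P(high | certificate) = ((5/8)·(4/5)) / (67/80) = (1/2) / (67/80) = 40/67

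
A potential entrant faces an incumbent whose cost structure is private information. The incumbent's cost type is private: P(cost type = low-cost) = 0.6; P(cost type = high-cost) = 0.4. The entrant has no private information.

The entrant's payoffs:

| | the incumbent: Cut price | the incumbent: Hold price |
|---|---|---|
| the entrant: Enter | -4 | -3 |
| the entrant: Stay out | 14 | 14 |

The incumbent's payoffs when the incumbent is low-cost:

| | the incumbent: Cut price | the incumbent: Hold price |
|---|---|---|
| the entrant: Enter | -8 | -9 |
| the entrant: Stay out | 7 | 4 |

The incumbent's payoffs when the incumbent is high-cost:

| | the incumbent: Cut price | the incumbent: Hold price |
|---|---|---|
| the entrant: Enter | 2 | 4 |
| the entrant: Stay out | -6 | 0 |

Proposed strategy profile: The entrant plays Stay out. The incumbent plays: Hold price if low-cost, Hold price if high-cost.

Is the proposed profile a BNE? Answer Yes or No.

No

A profile is a BNE iff every type of every player is best-responding given beliefs about the other side.
The entrant plays Stay out: E[Stay out] = 0.6·(14) + 0.4·(14) = 14; E[Enter] = -3. Best-responding. ✓
The incumbent (cost type low-cost), facing Stay out: Cut price gives 7, Hold price gives 4. Proposed Hold price is not best — profitable deviation exists. ✗
The incumbent (cost type high-cost), facing Stay out: Cut price gives -6, Hold price gives 0. Proposed Hold price is best. ✓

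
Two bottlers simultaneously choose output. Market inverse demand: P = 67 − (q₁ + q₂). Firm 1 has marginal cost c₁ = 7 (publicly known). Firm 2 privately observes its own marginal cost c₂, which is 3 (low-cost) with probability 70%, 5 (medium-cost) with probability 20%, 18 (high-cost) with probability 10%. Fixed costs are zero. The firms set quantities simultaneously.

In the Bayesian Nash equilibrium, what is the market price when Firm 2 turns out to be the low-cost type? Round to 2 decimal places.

25.35

Type-c best response for Firm 2: q₂(c) = (67 − c)/2 − q₁/2.
Firm 1 maximizes expected profit; its first-order condition is 67 − 2q₁ − E[q₂] − 7 = 0.
Substituting E[q₂] and solving: E[c₂] = 4.9, so q₁ = (67 − 2·7 + 4.9)/3 = 19.3.
q₂(low-cost) = 22.35, so P = 67 − (19.3 + 22.35) = 25.35.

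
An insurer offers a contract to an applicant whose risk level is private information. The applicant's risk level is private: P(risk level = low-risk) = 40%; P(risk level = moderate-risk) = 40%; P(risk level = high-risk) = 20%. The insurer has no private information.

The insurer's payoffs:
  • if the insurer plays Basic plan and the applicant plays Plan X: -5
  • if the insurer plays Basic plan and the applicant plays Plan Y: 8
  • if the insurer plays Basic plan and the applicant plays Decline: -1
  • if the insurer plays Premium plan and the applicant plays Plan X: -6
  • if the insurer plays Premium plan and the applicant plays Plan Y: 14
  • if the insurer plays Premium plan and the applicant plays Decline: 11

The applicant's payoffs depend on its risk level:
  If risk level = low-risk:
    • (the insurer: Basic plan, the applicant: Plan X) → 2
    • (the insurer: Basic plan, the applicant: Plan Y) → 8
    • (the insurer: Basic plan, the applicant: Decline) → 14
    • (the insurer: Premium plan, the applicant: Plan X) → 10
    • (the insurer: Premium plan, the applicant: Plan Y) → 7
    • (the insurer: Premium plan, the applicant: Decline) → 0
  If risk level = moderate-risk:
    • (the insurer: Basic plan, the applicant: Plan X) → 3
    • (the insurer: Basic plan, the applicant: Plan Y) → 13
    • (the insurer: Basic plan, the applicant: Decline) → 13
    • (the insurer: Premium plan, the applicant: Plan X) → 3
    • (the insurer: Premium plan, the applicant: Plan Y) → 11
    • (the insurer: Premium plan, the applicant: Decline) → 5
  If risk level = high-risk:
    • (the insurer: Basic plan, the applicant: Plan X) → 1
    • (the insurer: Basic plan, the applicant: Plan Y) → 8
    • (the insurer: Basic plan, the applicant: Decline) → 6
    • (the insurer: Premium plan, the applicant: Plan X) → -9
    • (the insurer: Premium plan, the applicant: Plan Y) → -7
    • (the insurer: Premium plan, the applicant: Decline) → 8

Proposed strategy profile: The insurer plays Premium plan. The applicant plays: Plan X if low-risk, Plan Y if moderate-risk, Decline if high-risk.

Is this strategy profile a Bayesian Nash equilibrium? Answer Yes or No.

A profile is a BNE iff every type of every player is best-responding given beliefs about the other side.
The insurer plays Premium plan: E[Premium plan] = 0.4·(-6) + 0.4·(14) + 0.2·(11) = 5.4; E[Basic plan] = 1. Best-responding. ✓
The applicant (risk level low-risk), facing Premium plan: Plan X gives 10, Plan Y gives 7, Decline gives 0. Proposed Plan X is best. ✓
The applicant (risk level moderate-risk), facing Premium plan: Plan X gives 3, Plan Y gives 11, Decline gives 5. Proposed Plan Y is best. ✓
The applicant (risk level high-risk), facing Premium plan: Plan X gives -9, Plan Y gives -7, Decline gives 8. Proposed Decline is best. ✓

Yes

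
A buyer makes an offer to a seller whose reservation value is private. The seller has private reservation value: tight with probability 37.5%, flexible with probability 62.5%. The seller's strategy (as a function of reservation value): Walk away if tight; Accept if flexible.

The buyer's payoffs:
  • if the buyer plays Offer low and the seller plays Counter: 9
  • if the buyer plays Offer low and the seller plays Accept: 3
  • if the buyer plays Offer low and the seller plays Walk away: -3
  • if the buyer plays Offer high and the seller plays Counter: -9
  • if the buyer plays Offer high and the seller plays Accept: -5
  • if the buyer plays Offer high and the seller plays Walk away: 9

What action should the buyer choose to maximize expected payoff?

E[Offer low] = 0.375·(-3) + 0.625·(3) = 0.75
E[Offer high] = 0.375·(9) + 0.625·(-5) = 0.25
Best response: Offer low (0.75 is the largest).

Offer low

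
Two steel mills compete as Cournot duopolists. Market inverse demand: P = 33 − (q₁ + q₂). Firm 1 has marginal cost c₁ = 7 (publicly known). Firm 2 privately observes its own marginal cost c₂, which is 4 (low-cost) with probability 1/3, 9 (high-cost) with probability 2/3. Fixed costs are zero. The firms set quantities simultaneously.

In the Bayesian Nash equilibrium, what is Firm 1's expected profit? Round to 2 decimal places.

77.05

Type-c best response for Firm 2: q₂(c) = (33 − c)/2 − q₁/2.
Firm 1 maximizes expected profit; its first-order condition is 33 − 2q₁ − E[q₂] − 7 = 0.
Substituting E[q₂] and solving: E[c₂] = 7.33333, so q₁ = (33 − 2·7 + 7.33333)/3 = 8.77778.
E[P] = 33 − (q₁ + E[q₂]) = 15.7778; Firm 1's expected profit = (E[P] − 7)·q₁ = (15.7778 − 7)·8.77778 = 77.0494.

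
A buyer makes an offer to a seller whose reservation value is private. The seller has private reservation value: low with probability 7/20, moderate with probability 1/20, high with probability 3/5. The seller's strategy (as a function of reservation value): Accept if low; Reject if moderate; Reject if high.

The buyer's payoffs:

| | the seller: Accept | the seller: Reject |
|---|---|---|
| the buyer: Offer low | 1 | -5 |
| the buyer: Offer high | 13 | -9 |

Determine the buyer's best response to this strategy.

Offer high

E[Offer low] = 7/20·(1) + 1/20·(-5) + 3/5·(-5) = -29/10
E[Offer high] = 7/20·(13) + 1/20·(-9) + 3/5·(-9) = -13/10
Best response: Offer high (-13/10 is the largest).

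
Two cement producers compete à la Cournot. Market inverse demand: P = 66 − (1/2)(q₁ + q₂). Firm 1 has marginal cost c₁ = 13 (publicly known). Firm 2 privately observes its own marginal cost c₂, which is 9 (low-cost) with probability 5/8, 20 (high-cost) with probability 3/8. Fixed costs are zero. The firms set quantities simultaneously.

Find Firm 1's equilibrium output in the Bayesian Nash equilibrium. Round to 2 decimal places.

Type-c best response for Firm 2: q₂(c) = (66 − c) − q₁/2.
Firm 1 maximizes expected profit; its first-order condition is 66 − q₁ − (1/2)E[q₂] − 13 = 0.
Substituting E[q₂] and solving: E[c₂] = 13.125, so q₁ = (66 − 2·13 + 13.125)/(3/2) = 35.4167.

35.42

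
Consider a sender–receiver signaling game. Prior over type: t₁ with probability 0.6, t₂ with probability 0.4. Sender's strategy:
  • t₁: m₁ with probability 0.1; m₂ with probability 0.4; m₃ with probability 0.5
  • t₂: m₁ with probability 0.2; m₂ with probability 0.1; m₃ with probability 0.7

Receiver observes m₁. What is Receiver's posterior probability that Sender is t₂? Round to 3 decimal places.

P(m₁) = 0.6·0.1 + 0.4·0.2 = 0.14
P(t₂ | m₁) = (0.4·0.2) / 0.14 = 0.08 / 0.14 = 0.571429

0.571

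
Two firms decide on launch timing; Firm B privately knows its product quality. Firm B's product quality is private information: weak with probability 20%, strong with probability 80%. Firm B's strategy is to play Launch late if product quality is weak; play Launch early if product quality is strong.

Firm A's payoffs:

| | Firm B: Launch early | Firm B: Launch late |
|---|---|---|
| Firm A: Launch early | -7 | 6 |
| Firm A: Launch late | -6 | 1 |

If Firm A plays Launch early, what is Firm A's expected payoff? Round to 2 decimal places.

-4.40

Take the expectation over Firm B's product quality, weighting each type's action by its prior probability.
E[Launch early] = 0.2·6 + 0.8·(-7) = 1.2 + (-5.6) = -4.4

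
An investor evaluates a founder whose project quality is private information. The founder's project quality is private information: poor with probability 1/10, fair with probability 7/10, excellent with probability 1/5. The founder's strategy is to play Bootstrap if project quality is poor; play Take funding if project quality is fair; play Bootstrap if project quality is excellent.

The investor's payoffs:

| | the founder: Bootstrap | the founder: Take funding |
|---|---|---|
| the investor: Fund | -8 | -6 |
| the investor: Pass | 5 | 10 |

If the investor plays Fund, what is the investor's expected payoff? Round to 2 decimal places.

-6.60

Take the expectation over the founder's project quality, weighting each type's action by its prior probability.
E[Fund] = 1/10·(-8) + 7/10·(-6) + 1/5·(-8) = (-4/5) + (-21/5) + (-8/5) = -33/5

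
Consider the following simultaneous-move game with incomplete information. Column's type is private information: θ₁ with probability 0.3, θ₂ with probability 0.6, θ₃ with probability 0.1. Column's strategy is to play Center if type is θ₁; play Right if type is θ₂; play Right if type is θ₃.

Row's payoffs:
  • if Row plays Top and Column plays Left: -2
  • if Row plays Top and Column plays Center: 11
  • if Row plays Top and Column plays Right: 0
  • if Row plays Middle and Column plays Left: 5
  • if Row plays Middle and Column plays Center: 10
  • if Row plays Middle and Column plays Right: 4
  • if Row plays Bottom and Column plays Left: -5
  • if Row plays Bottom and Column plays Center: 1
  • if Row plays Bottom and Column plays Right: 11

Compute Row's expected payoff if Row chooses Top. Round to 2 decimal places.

3.30

E[Top] = 0.3·11 + 0.6·0 + 0.1·0 = 3.3 + 0 + 0 = 3.3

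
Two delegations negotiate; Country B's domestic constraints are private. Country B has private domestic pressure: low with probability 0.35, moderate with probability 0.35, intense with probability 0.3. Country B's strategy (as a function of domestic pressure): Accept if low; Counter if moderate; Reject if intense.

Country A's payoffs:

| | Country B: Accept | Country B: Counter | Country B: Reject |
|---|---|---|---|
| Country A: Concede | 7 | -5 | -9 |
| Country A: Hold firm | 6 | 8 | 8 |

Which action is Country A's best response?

E[Concede] = 0.35·(7) + 0.35·(-5) + 0.3·(-9) = -2
E[Hold firm] = 0.35·(6) + 0.35·(8) + 0.3·(8) = 7.3
Best response: Hold firm (7.3 is the largest).

Hold firm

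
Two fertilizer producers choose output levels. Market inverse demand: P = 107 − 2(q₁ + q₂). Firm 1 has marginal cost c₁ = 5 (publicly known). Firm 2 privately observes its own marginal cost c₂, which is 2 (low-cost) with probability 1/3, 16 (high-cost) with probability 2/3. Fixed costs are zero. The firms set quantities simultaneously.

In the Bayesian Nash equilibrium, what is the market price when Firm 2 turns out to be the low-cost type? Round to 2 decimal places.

36.44

Firm 2 with cost c maximizes (107 − 2(q₁+q₂) − c)·q₂, giving q₂(c) = (107 − c − 2q₁)/4.
E[c₂] = 1/3·2 + 2/3·16 = 11.3333
Firm 1's FOC against E[q₂] yields q₁ = (107 − 2·5 + E[c₂])/6 = (107 − 10 + 11.3333)/6 = 18.0556.
q₂(low-cost) = 17.2222, so P = 107 − 2·(18.0556 + 17.2222) = 36.4444.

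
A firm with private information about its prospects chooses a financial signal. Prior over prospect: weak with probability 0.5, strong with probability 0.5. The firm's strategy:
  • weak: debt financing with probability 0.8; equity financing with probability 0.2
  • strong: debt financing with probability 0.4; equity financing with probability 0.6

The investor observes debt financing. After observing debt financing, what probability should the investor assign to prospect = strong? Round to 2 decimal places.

0.33

P(debt financing) = 0.5·0.8 + 0.5·0.4 = 0.6
P(strong | debt financing) = (0.5·0.4) / 0.6 = 0.2 / 0.6 = 0.333333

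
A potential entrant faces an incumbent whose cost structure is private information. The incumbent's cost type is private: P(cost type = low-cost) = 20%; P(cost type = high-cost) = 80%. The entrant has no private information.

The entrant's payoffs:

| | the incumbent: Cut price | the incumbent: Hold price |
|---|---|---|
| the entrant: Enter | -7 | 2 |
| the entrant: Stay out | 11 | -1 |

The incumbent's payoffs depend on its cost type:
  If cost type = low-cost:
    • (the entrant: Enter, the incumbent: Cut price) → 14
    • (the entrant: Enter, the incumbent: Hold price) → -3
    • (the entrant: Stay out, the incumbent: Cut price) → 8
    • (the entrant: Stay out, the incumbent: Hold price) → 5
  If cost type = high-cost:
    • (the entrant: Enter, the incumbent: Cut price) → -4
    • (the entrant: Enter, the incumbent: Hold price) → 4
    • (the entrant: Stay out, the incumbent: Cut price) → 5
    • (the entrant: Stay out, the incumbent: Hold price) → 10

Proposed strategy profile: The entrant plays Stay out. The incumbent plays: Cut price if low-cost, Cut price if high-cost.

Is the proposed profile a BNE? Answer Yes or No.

A profile is a BNE iff every type of every player is best-responding given beliefs about the other side.
The entrant plays Stay out: E[Stay out] = 0.2·(11) + 0.8·(11) = 11; E[Enter] = -7. Best-responding. ✓
The incumbent (cost type low-cost), facing Stay out: Cut price gives 8, Hold price gives 5. Proposed Cut price is best. ✓
The incumbent (cost type high-cost), facing Stay out: Cut price gives 5, Hold price gives 10. Proposed Cut price is not best — profitable deviation exists. ✗

No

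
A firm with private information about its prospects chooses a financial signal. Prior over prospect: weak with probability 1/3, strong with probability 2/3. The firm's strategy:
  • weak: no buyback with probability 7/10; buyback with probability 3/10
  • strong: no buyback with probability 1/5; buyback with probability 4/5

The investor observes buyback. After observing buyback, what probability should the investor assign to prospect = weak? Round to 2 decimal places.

0.16

P(buyback) = (1/3)·(3/10) + (2/3)·(4/5) = 19/30
P(weak | buyback) = ((1/3)·(3/10)) / (19/30) = (1/10) / (19/30) = 3/19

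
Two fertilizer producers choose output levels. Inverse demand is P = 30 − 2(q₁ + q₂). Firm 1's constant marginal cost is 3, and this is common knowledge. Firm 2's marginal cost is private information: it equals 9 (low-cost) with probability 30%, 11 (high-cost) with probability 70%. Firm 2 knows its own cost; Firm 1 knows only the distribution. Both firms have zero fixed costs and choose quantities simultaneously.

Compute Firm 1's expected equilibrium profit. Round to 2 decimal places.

65.74

Type-c best response for Firm 2: q₂(c) = (30 − c)/4 − q₁/2.
Firm 1 maximizes expected profit; its first-order condition is 30 − 4q₁ − 2E[q₂] − 3 = 0.
Substituting E[q₂] and solving: E[c₂] = 10.4, so q₁ = (30 − 2·3 + 10.4)/6 = 5.73333.
E[P] = 30 − 2·(q₁ + E[q₂]) = 14.4667; Firm 1's expected profit = (E[P] − 3)·q₁ = (14.4667 − 3)·5.73333 = 65.7422.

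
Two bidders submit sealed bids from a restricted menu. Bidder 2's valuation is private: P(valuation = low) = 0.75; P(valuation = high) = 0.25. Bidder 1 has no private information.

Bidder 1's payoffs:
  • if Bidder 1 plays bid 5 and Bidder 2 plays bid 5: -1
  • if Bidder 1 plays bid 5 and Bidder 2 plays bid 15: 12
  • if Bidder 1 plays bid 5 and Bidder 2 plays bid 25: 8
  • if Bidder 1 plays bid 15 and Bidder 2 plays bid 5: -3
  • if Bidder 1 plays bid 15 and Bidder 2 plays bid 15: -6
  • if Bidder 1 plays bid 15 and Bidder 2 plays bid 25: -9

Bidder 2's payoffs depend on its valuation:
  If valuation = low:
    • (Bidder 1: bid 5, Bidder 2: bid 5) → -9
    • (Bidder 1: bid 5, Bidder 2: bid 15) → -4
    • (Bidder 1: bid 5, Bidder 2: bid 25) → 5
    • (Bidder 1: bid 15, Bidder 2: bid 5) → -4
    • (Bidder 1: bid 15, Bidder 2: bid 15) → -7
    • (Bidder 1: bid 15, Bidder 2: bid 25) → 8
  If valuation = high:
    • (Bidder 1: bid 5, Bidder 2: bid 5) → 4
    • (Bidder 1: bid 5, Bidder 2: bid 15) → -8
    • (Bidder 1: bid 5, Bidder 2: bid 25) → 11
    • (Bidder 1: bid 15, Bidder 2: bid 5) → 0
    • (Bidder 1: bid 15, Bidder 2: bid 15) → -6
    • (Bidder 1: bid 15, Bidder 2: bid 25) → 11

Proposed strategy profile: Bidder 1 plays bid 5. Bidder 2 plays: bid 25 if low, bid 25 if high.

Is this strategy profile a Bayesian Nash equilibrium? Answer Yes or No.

Yes

Bidder 1 plays bid 5: E[bid 5] = 0.75·(8) + 0.25·(8) = 8; E[bid 15] = -9. Best-responding. ✓
Bidder 2 (valuation low), facing bid 5: bid 5 gives -9, bid 15 gives -4, bid 25 gives 5. Proposed bid 25 is best. ✓
Bidder 2 (valuation high), facing bid 5: bid 5 gives 4, bid 15 gives -8, bid 25 gives 11. Proposed bid 25 is best. ✓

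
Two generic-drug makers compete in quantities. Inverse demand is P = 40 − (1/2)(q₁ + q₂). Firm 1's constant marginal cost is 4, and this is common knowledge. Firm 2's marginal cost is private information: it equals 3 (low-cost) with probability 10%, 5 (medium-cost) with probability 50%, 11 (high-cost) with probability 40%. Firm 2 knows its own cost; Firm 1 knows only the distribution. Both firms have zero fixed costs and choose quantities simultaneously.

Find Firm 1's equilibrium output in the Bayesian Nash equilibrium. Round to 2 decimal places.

Firm 2 with cost c maximizes (40 − (1/2)(q₁+q₂) − c)·q₂, giving q₂(c) = (40 − c − (1/2)q₁).
E[c₂] = 0.1·3 + 0.5·5 + 0.4·11 = 7.2
Firm 1's FOC against E[q₂] yields q₁ = (40 − 2·4 + E[c₂])/(3/2) = (40 − 8 + 7.2)/(3/2) = 26.1333.

26.13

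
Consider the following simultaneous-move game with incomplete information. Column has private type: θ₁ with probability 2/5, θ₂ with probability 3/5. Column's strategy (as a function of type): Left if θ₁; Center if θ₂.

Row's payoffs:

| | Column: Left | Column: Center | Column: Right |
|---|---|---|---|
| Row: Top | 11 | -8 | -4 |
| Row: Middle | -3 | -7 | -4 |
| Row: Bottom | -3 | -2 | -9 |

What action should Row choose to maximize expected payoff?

Compute Row's expected payoff for each action, taking the expectation over Column's type.
E[Top] = 2/5·(11) + 3/5·(-8) = -2/5
E[Middle] = 2/5·(-3) + 3/5·(-7) = -27/5
E[Bottom] = 2/5·(-3) + 3/5·(-2) = -12/5
Best response: Top (-2/5 is the largest).

Top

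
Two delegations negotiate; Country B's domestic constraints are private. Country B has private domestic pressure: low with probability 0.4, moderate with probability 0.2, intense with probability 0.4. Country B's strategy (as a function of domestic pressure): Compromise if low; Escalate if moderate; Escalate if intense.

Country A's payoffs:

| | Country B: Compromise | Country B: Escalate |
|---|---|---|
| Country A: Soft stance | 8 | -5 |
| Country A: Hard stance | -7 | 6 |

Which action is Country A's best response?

Hard stance

E[Soft stance] = 0.4·(8) + 0.2·(-5) + 0.4·(-5) = 0.2
E[Hard stance] = 0.4·(-7) + 0.2·(6) + 0.4·(6) = 0.8
Best response: Hard stance (0.8 is the largest).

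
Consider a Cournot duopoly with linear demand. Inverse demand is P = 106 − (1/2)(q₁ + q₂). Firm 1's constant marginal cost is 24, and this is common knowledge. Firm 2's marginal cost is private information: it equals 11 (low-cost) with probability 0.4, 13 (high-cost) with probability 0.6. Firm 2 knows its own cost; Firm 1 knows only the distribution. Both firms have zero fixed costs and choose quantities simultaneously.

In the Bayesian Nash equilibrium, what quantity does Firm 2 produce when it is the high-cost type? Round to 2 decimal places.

Type-c best response for Firm 2: q₂(c) = (106 − c) − q₁/2.
Firm 1 maximizes expected profit; its first-order condition is 106 − q₁ − (1/2)E[q₂] − 24 = 0.
Substituting E[q₂] and solving: E[c₂] = 12.2, so q₁ = (106 − 2·24 + 12.2)/(3/2) = 46.8.
q₂(high-cost) = (106 − 13 − (1/2)·46.8) = 69.6.

69.60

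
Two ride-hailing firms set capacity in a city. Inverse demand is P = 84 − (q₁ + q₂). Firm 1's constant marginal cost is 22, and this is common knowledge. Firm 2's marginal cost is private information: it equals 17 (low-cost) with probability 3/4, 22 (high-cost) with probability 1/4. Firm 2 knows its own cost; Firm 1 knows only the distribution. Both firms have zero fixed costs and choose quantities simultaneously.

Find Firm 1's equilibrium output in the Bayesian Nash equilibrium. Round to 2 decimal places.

19.42

Type-c best response for Firm 2: q₂(c) = (84 − c)/2 − q₁/2.
Firm 1 maximizes expected profit; its first-order condition is 84 − 2q₁ − E[q₂] − 22 = 0.
Substituting E[q₂] and solving: E[c₂] = 18.25, so q₁ = (84 − 2·22 + 18.25)/3 = 19.4167.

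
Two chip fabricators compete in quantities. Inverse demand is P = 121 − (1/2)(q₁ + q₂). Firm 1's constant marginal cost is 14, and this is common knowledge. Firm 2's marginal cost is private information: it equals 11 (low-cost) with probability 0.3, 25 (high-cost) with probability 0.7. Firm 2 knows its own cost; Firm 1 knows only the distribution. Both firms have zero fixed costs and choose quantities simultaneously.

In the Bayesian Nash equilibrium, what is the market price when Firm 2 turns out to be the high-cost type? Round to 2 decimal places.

54.03

Type-c best response for Firm 2: q₂(c) = (121 − c) − q₁/2.
Firm 1 maximizes expected profit; its first-order condition is 121 − q₁ − (1/2)E[q₂] − 14 = 0.
Substituting E[q₂] and solving: E[c₂] = 20.8, so q₁ = (121 − 2·14 + 20.8)/(3/2) = 75.8667.
q₂(high-cost) = 58.0667, so P = 121 − (1/2)·(75.8667 + 58.0667) = 54.0333.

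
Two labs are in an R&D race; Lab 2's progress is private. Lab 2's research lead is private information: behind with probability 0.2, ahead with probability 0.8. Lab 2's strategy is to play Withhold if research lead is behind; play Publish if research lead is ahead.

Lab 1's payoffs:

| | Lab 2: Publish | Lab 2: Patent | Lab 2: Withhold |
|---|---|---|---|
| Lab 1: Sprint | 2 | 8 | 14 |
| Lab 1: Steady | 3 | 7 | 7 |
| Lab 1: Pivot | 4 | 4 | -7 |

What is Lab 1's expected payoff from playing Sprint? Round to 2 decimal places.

Take the expectation over Lab 2's research lead, weighting each type's action by its prior probability.
E[Sprint] = 0.2·14 + 0.8·2 = 2.8 + 1.6 = 4.4

4.40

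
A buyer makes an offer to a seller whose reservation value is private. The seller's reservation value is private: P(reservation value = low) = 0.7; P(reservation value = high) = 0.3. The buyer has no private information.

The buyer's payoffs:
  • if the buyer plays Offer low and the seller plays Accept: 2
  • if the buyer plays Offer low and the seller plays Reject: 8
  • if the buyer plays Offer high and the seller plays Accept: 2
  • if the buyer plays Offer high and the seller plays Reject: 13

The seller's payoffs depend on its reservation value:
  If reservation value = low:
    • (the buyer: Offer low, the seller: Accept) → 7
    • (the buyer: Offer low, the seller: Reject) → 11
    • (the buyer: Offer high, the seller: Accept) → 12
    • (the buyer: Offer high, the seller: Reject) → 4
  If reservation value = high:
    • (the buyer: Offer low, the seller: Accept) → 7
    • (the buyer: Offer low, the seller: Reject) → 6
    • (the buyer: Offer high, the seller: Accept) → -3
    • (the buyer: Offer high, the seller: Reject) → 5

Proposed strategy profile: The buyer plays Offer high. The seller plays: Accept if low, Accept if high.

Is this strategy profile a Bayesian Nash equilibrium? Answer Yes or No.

No

A profile is a BNE iff every type of every player is best-responding given beliefs about the other side.
The buyer plays Offer high: E[Offer high] = 0.7·(2) + 0.3·(2) = 2; E[Offer low] = 2. Best-responding. ✓
The seller (reservation value low), facing Offer high: Accept gives 12, Reject gives 4. Proposed Accept is best. ✓
The seller (reservation value high), facing Offer high: Accept gives -3, Reject gives 5. Proposed Accept is not best — profitable deviation exists. ✗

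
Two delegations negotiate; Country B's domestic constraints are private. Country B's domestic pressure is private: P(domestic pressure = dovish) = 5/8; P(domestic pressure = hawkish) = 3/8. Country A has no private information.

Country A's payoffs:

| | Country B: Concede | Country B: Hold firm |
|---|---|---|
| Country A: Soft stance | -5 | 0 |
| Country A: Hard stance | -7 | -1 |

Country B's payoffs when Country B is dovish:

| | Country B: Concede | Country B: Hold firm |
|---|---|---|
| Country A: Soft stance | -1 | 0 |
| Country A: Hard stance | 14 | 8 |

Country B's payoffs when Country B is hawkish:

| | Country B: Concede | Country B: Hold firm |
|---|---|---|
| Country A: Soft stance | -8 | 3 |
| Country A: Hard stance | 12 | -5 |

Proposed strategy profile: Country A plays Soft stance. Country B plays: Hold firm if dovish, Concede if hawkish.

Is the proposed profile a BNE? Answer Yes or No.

No

Country A plays Soft stance: E[Soft stance] = 5/8·(0) + 3/8·(-5) = -15/8; E[Hard stance] = -13/4. Best-responding. ✓
Country B (domestic pressure dovish), facing Soft stance: Concede gives -1, Hold firm gives 0. Proposed Hold firm is best. ✓
Country B (domestic pressure hawkish), facing Soft stance: Concede gives -8, Hold firm gives 3. Proposed Concede is not best — profitable deviation exists. ✗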